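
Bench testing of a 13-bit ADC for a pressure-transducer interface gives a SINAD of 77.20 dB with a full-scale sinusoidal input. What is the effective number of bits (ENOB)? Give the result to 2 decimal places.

12.53 bits

Inverting SNR = 6.02 N + 1.76: N_eff = (77.20 − 1.76)/6.02 = 12.5316.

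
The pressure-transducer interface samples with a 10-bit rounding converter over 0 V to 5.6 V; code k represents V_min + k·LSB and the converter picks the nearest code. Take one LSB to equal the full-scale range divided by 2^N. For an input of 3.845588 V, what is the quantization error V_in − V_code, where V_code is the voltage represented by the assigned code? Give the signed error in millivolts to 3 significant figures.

+1.06 mV

Range is 5.6 V. LSB = 5.6 V / 2^10 ≈ 5.469 mV.
(V_in − V_min)/LSB = (3.845588 − (0)) × 1024/5.6 = 703.1932 → nearest code k = 703.
V_code = V_min + k × range/2^10 = 0 + 703 × 5.6/1024 = 3.844531250 V.
e = 3.845588 − (3.844531250) = +1.06 mV.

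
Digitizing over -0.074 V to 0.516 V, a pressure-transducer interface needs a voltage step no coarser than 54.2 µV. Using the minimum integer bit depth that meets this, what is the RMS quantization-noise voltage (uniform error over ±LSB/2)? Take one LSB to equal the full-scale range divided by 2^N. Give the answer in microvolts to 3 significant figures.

10.4 µV

Span: 0.516 V − (-0.074 V) = 0.59 V.
0.59 V / 54.2 µV = 10890. Since 2^13 = 8192 and 2^14 = 16384, N = 14.
Step size = 0.59/16384 V = 36.011 µV.
RMS noise = LSB/√12 = 10.4 µV.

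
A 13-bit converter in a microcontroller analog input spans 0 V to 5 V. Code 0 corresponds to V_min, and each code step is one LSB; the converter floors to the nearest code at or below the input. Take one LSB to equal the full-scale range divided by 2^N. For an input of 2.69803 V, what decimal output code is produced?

Range is 5 V. LSB = 5 V / 2^13 ≈ 0.6104 mV.
(V_in − V_min) × 2^13/range = (2.69803 − (0)) × 8192/5 = 4420.452.
Floor → code = 4420.

4420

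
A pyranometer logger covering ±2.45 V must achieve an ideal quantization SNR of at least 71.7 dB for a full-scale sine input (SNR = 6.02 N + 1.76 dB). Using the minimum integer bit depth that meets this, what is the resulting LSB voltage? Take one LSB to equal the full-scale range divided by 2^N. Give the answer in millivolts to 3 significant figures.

Range = 2.45 − (-2.45) = 4.9 V.
Solving 6.02 N ≥ 71.7 − 1.76: N ≥ 11.618. Round up → N = 12.
LSB = 4.9 V / 2^12 = 1.20 mV.

1.20 mV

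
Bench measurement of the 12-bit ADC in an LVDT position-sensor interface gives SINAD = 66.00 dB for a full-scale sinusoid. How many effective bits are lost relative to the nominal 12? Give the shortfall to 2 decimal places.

Effective bits = (66.00 − 1.76)/6.02 = 10.6711.
12 − 10.6711 = 1.33 bits below nominal.

1.33 bits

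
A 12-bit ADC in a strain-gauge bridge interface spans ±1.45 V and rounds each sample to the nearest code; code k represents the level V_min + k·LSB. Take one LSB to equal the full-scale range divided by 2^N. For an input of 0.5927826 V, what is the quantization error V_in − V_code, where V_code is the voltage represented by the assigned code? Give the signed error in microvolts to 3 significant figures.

+180 µV

Span: 1.45 V − (-1.45 V) = 2.9 V. LSB = 2.9 V / 2^12 ≈ 0.7080 mV.
Position in LSBs: (0.5927826 − (-1.45)) × 4096/2.9 = 2885.2543; rounding gives k = 2885.
Reconstructed level: -1.45 + 2885 × 2.9/4096 V = 0.5926025391 V.
e = 0.5927826 − (0.5926025391) = +180 µV.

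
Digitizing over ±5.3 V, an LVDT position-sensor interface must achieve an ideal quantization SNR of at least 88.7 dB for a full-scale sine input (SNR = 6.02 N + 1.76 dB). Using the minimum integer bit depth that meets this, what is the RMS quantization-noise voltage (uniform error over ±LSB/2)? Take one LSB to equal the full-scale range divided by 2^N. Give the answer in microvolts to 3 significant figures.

Full-scale range = 5.3 V − (-5.3 V) = 10.6 V.
Solving 6.02 N ≥ 88.7 − 1.76: N ≥ 14.442. Round up → N = 15.
Step size = 10.6/32768 V = 323.49 µV.
RMS noise = LSB/√12 = 93.4 µV.

93.4 µV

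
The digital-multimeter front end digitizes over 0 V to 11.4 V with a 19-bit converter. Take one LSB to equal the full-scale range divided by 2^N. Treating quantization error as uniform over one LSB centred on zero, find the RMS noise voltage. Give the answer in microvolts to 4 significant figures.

6.277 µV

Full-scale range = 11.4 V.
One LSB is 11.4 V / 524288 = 21.7438 µV.
σ_q = LSB/√12 = 21.7438 µV/3.4641 = 6.277 µV.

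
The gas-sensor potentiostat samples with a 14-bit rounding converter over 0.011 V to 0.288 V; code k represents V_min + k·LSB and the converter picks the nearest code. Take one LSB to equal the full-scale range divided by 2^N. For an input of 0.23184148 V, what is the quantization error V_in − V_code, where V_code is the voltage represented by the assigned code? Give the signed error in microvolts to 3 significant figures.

+5.66 µV

The full-scale span is 0.288 − (0.011) = 0.277 V. LSB = 0.277 V / 2^14 ≈ 16.91 µV.
Position in LSBs: (0.23184148 − (0.011)) × 16384/0.277 = 13062.3350; rounding gives k = 13062.
Reconstructed level: 0.011 + 13062 × 0.277/16384 V = 0.23183581543 V.
Error = V_in − V_code = 0.23184148 − (0.23183581543) = +5.66 µV.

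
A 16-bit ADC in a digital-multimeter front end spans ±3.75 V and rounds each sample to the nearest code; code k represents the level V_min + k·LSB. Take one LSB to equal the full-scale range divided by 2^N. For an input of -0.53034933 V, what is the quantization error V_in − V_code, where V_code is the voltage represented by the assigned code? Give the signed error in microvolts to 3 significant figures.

−30.1 µV

The full-scale span is 3.75 − (-3.75) = 7.5 V. LSB = 7.5 V / 2^16 ≈ 114.4 µV.
Position in LSBs: (-0.53034933 − (-3.75)) × 65536/7.5 = 28133.7368; rounding gives k = 28134.
V_code = -3.75 + (28134/65536) × 7.5 = -0.53031921387 V.
e = -0.53034933 − (-0.53031921387) = −30.1 µV.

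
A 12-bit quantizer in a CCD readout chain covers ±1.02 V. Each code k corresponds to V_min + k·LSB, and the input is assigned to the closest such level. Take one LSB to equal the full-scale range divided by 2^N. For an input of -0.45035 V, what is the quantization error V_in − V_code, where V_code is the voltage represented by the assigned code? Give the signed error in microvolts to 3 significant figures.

−116 µV

Range = 1.02 − (-1.02) = 2.04 V. LSB = 2.04 V / 2^12 ≈ 498.0 µV.
(-0.45035 − (-1.02)) / LSB = 0.56965 × 4096/2.04 = 1143.7678. Nearest integer: k = 1144.
V_code = V_min + k × range/2^12 = -1.02 + 1144 × 2.04/4096 = -0.4502343750 V.
Error = V_in − V_code = -0.45035 − (-0.4502343750) = −116 µV.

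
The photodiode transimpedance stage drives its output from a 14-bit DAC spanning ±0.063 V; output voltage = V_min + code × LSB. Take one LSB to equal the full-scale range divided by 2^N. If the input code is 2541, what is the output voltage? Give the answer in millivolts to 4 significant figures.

-43.46 mV

The full-scale span is 0.063 − (-0.063) = 0.126 V. LSB = 0.126 V / 2^14.
Output = V_min + (2541/16384) × range = -0.063 + 0.155090 × 0.126 V
      = -0.063 + 0.0195414 = -0.0434586 V.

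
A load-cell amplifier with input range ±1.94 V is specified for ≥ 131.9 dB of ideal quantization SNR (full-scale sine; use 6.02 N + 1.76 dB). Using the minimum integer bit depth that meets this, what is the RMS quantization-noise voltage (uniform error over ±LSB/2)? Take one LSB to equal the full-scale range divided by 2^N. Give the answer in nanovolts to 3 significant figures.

Full-scale range = 1.94 V − (-1.94 V) = 3.88 V.
Required N = ⌈(131.9 − 1.76)/6.02⌉ = ⌈21.618⌉ = 22.
One LSB is 3.88 V / 4194304 = 0.92506 µV.
σ_q = LSB/√12 = 0.92506 µV/3.4641 = 267 nV.

267 nV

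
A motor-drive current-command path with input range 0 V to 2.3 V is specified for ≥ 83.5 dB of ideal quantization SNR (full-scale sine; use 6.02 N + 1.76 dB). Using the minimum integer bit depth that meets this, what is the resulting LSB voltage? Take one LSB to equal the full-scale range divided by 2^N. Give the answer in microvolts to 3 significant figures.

140 µV

Full-scale range = 2.3 V.
Solving 6.02 N ≥ 83.5 − 1.76: N ≥ 13.578. Round up → N = 14.
One LSB is 2.3 V / 16384 = 140 µV.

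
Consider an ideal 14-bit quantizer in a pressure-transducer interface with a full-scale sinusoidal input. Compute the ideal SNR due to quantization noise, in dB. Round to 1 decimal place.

86.0 dB

6.02(14) + 1.76 = 84.28 + 1.76 = 86.04 dB.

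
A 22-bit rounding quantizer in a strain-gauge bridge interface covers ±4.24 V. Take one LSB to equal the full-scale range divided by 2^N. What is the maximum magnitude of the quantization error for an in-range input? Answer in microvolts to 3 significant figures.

The full-scale span is 4.24 − (-4.24) = 8.48 V.
Step size = 8.48/4194304 V = 2.0218 µV.
Worst-case error for round-to-nearest is half an LSB: 1.01 µV.

1.01 µV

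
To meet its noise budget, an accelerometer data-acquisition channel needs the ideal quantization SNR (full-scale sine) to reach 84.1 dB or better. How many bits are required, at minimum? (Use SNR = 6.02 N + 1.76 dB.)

14 bits

Solving 6.02 N ≥ 84.1 − 1.76: N ≥ 13.678. Round up → N = 14.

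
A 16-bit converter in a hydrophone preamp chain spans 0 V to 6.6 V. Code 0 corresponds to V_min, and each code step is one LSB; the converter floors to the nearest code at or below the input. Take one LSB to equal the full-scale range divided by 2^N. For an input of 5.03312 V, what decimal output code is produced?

49977

Full-scale range = 6.6 V. LSB = 6.6 V / 2^16 ≈ 100.7 µV.
code = ⌊(V_in − V_min)/LSB⌋ = ⌊(V_in − V_min) × 2^16 / range⌋
     = ⌊(5.03312 − (0)) × 65536 / 6.6⌋ = ⌊5.03312 × 65536/6.6⌋
     = ⌊49977.356⌋ = 49977.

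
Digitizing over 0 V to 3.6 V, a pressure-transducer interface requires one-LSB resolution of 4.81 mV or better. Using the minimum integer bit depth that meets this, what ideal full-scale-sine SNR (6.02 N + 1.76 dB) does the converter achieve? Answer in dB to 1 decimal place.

62.0 dB

V_FS = 3.6 V.
Required number of levels: 3.6/4.81 mV = 748.44; smallest N with 2^N ≥ that is 10.
SNR = 6.02 × 10 + 1.76 = 61.96 dB.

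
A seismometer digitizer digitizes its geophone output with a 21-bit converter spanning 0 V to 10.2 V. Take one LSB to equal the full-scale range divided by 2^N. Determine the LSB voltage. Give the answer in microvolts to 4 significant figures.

Span = 10.2 V.
There are 2^21 = 2097152 steps.
Step size = 10.2/2097152 V = 4.864 µV.

4.864 µV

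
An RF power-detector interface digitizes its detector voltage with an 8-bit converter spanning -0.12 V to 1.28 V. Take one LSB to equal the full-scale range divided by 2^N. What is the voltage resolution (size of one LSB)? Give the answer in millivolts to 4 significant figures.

Full-scale range = 1.28 V − (-0.12 V) = 1.4 V.
Number of codes = 2^8 = 256.
Step size = 1.4/256 V = 5.469 mV.

5.469 mV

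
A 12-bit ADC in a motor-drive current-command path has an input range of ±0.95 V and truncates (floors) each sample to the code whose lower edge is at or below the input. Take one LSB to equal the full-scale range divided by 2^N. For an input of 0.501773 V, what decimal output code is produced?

3129

Range = 0.95 − (-0.95) = 1.9 V. LSB = 1.9 V / 2^12 ≈ 463.9 µV.
code = ⌊(V_in − V_min)/LSB⌋ = ⌊(V_in − V_min) × 2^12 / range⌋
     = ⌊(0.501773 − (-0.95)) × 4096 / 1.9⌋ = ⌊1.451773 × 4096/1.9⌋
     = ⌊3129.717⌋ = 3129.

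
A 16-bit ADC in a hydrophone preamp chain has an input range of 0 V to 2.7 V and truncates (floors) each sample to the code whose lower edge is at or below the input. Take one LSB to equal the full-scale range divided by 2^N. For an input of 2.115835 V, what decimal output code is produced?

Range is 2.7 V. LSB = 2.7 V / 2^16 ≈ 41.20 µV.
code = ⌊(V_in − V_min)/LSB⌋ = ⌊(V_in − V_min) × 2^16 / range⌋
     = ⌊(2.115835 − (0)) × 65536 / 2.7⌋ = ⌊2.115835 × 65536/2.7⌋
     = ⌊51356.801⌋ = 51356.

51356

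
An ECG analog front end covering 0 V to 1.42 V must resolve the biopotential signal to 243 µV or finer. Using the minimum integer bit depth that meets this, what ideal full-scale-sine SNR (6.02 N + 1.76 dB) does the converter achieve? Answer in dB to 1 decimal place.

80.0 dB

Full-scale range = 1.42 V.
Need 2^N ≥ 1.42 V / 243 µV = 5844 → N_min = 13.
Ideal SNR at N = 13: 6.02·13 + 1.76 = 80.0 dB.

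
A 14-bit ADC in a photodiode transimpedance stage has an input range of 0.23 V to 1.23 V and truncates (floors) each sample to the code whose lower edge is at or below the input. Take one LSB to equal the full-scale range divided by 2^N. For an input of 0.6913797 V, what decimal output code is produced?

The full-scale span is 1.23 − (0.23) = 1 V. LSB = 1 V / 2^14 ≈ 61.04 µV.
V_in − V_min = 0.6913797 − (0.23) = 0.4613797 V.
Divide by LSB: 0.4613797 × 16384/1 = 7559.2450.
Truncating gives code 7559.

7559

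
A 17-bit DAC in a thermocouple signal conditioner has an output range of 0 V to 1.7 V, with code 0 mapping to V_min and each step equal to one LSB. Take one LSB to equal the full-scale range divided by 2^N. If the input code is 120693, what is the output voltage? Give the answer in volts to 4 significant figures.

1.565 V

Full-scale range = 1.7 V. LSB = 1.7 V / 2^17.
Output = V_min + (120693/131072) × range = 0 + 0.920815 × 1.7 V
      = 0 V + 1.56538 V = 1.56538 V.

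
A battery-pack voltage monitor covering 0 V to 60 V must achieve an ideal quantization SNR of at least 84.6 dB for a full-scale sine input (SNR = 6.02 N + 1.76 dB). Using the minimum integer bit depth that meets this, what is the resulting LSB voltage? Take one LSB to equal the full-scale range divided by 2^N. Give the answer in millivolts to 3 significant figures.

Range is 60 V.
6.02 N + 1.76 ≥ 84.6 gives N ≥ 13.761, so the minimum integer is 14.
LSB = 60 V ÷ 2^14 = 60/16384 V = 3.66 mV.

3.66 mV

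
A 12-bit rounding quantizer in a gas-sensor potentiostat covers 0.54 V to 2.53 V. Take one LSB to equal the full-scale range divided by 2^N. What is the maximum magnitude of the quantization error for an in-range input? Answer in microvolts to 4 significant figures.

242.9 µV

Span: 2.53 V − (0.54 V) = 1.99 V.
One LSB is 1.99 V / 4096 = 485.840 µV.
Worst-case error for round-to-nearest is half an LSB: 242.9 µV.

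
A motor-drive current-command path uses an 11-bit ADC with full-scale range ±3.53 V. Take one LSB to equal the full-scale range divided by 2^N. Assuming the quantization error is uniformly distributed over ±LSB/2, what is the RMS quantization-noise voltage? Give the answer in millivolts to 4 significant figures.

0.9951 mV

Range = 3.53 − (-3.53) = 7.06 V.
LSB = 7.06 V / 2^11 = 3.44727 mV.
RMS of a uniform error over width LSB is LSB/√12 = 0.9951 mV.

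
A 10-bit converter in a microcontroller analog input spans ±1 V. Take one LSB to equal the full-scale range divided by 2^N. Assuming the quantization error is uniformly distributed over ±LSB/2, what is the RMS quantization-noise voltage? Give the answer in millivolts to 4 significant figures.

The full-scale span is 1 − (-1) = 2 V.
Step size = 2/1024 V = 1.95313 mV.
RMS of a uniform error over width LSB is LSB/√12 = 0.5638 mV.

0.5638 mV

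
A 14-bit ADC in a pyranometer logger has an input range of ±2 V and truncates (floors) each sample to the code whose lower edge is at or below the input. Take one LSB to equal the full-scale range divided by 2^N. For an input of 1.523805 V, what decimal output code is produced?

Full-scale range = 2 V − (-2 V) = 4 V. LSB = 4 V / 2^14 ≈ 244.1 µV.
(V_in − V_min) × 2^14/range = (1.523805 − (-2)) × 16384/4 = 14433.505.
Floor → code = 14433.

14433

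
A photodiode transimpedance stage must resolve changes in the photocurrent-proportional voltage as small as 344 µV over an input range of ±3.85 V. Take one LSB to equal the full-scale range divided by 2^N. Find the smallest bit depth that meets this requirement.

15 bits

Span: 3.85 V − (-3.85 V) = 7.7 V.
Need 2^N ≥ 7.7 V / 344 µV = 22380 → N_min = 15.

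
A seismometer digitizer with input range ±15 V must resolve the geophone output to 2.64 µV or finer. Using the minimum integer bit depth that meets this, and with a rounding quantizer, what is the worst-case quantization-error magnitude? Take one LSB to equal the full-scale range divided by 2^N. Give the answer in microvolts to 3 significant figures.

Full-scale range = 15 V − (-15 V) = 30 V.
Levels needed ≥ 30/2.64 µV = 1.136e7. 2^24 = 16777216 suffices, so N_min = 24.
LSB = 30 V / 2^24 = 1.7881 µV.
Max error for round-to-nearest is LSB/2 = 0.894 µV.

0.894 µV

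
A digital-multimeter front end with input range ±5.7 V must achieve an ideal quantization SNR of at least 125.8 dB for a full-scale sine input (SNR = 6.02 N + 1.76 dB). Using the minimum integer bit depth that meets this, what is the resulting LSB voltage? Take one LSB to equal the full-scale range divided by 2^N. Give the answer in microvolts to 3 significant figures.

Full-scale range = 5.7 V − (-5.7 V) = 11.4 V.
Required N = ⌈(125.8 − 1.76)/6.02⌉ = ⌈20.605⌉ = 21.
Step size = 11.4/2097152 V = 5.44 µV.

5.44 µV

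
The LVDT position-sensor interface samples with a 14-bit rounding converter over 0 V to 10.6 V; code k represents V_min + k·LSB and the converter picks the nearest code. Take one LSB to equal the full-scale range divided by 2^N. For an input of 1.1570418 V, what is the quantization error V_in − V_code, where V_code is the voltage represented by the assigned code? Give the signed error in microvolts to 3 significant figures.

V_FS = 10.6 V. LSB = 10.6 V / 2^14 ≈ 0.6470 mV.
(V_in − V_min)/LSB = (1.1570418 − (0)) × 16384/10.6 = 1788.3937 → nearest code k = 1788.
V_code = 0 + (1788/16384) × 10.6 = 1.1567871094 V.
e = 1.1570418 − (1.1567871094) = +255 µV.

+255 µV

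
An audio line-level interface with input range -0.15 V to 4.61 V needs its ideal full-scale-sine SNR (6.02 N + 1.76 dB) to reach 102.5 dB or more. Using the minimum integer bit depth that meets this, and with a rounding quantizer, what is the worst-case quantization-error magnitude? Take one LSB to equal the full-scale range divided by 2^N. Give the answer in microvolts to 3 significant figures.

18.2 µV

Range = 4.61 − (-0.15) = 4.76 V.
N ≥ (102.5 − 1.76)/6.02 = 16.734 → N_min = 17.
One LSB is 4.76 V / 131072 = 36.316 µV.
Half an LSB is 18.2 µV.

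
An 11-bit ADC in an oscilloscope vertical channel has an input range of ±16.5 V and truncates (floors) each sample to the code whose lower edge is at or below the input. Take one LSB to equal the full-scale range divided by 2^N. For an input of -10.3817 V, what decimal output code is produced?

379

The full-scale span is 16.5 − (-16.5) = 33 V. LSB = 33 V / 2^11 ≈ 16.11 mV.
code = ⌊(V_in − V_min)/LSB⌋ = ⌊(V_in − V_min) × 2^11 / range⌋
     = ⌊(-10.3817 − (-16.5)) × 2048 / 33⌋ = ⌊6.1183 × 2048/33⌋
     = ⌊379.705⌋ = 379.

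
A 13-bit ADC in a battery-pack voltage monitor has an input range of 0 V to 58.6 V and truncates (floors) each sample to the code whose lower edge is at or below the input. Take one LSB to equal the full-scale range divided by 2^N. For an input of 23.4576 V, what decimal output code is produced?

Range is 58.6 V. LSB = 58.6 V / 2^13 ≈ 7.153 mV.
V_in − V_min = 23.4576 − (0) = 23.4576 V.
Divide by LSB: 23.4576 × 8192/58.6 = 3279.2604.
Truncating gives code 3279.

3279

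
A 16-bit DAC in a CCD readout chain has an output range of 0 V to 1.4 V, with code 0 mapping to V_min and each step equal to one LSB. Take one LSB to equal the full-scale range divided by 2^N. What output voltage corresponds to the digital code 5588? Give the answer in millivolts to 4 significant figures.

Span = 1.4 V. LSB = 1.4 V / 2^16.
V_out = 0 + 5588 × (1.4/65536) V
      = 0 + 0.119373 = 0.119373 V.

119.4 mV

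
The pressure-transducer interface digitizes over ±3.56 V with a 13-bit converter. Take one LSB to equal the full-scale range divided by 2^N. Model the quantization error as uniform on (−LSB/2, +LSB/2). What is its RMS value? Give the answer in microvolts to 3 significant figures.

Full-scale range = 3.56 V − (-3.56 V) = 7.12 V.
One LSB is 7.12 V / 8192 = 0.86914 mV.
RMS of a uniform error over width LSB is LSB/√12 = 251 µV.

251 µV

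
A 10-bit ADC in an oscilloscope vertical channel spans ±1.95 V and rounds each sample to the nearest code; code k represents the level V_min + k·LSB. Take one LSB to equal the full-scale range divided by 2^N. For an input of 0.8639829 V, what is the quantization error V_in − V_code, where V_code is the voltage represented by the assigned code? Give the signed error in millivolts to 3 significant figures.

Full-scale range = 1.95 V − (-1.95 V) = 3.9 V. LSB = 3.9 V / 2^10 ≈ 3.809 mV.
(0.8639829 − (-1.95)) / LSB = 2.8139829 × 1024/3.9 = 738.8509. Nearest integer: k = 739.
Reconstructed level: -1.95 + 739 × 3.9/1024 V = 0.8645507813 V.
Error = V_in − V_code = 0.8639829 − (0.8645507813) = −0.568 mV.

−0.568 mV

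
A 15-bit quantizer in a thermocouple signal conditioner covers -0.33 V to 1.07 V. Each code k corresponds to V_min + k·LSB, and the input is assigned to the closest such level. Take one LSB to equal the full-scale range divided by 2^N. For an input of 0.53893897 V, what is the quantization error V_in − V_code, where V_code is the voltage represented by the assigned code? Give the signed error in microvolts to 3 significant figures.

+5.86 µV

Span: 1.07 V − (-0.33 V) = 1.4 V. LSB = 1.4 V / 2^15 ≈ 42.72 µV.
(0.53893897 − (-0.33)) / LSB = 0.86893897 × 32768/1.4 = 20338.1373. Nearest integer: k = 20338.
Reconstructed level: -0.33 + 20338 × 1.4/32768 V = 0.53893310547 V.
V_in − V_code = 0.53893897 − (0.53893310547) = +5.86 µV.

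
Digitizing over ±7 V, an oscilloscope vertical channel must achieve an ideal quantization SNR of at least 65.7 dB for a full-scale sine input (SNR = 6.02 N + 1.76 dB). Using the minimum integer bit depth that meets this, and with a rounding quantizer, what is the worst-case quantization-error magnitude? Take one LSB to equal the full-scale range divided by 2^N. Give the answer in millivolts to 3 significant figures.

3.42 mV

Full-scale range = 7 V − (-7 V) = 14 V.
Required N = ⌈(65.7 − 1.76)/6.02⌉ = ⌈10.621⌉ = 11.
LSB = 14 V / 2^11 = 6.8359 mV.
Half an LSB is 3.42 mV.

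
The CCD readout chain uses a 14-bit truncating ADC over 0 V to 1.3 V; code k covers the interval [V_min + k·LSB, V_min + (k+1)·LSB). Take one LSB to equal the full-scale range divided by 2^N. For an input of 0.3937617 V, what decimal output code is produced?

4962

V_FS = 1.3 V. LSB = 1.3 V / 2^14 ≈ 79.35 µV.
V_in − V_min = 0.3937617 − (0) = 0.3937617 V.
Divide by LSB: 0.3937617 × 16384/1.3 = 4962.6090.
Truncating gives code 4962.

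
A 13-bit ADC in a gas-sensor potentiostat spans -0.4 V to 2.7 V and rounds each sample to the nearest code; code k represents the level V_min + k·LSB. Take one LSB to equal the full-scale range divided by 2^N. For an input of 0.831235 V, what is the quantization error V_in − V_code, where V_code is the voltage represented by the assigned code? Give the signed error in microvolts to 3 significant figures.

−137 µV

The full-scale span is 2.7 − (-0.4) = 3.1 V. LSB = 3.1 V / 2^13 ≈ 378.4 µV.
(V_in − V_min)/LSB = (0.831235 − (-0.4)) × 8192/3.1 = 3253.6378 → nearest code k = 3254.
V_code = -0.4 + (3254/8192) × 3.1 = 0.8313720703 V.
e = 0.831235 − (0.8313720703) = −137 µV.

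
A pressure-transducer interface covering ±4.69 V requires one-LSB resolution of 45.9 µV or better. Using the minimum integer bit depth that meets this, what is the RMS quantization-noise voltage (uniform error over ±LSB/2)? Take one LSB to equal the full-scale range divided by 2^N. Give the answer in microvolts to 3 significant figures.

Range = 4.69 − (-4.69) = 9.38 V.
Need 2^N ≥ 9.38 V / 45.9 µV = 204400 → N_min = 18.
Step size = 9.38/262144 V = 35.782 µV.
V_rms = LSB/√12 = 10.3 µV.

10.3 µV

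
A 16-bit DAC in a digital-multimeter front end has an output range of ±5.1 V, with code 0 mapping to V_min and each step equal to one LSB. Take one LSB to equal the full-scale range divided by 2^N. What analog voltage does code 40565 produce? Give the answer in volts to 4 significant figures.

1.214 V

The full-scale span is 5.1 − (-5.1) = 10.2 V. LSB = 10.2 V / 2^16.
V_out = V_min + code × LSB = -5.1 V + 40565 × 10.2 V / 65536
      = -5.1 + 6.31352 = 1.21352 V.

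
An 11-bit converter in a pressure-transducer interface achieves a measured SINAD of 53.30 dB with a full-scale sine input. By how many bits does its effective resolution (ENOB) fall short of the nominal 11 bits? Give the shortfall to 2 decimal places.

N_eff = (53.30 − 1.76)/6.02 = 8.5615 bits.
Lost resolution: 11 − 8.5615 = 2.4385 bits.

2.44 bits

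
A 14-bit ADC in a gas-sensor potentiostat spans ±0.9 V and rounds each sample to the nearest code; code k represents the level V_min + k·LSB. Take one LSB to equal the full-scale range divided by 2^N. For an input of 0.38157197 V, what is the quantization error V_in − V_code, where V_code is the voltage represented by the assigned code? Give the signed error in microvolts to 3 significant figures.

+16.8 µV

The full-scale span is 0.9 − (-0.9) = 1.8 V. LSB = 1.8 V / 2^14 ≈ 109.9 µV.
(V_in − V_min)/LSB = (0.38157197 − (-0.9)) × 16384/1.8 = 11665.1529 → nearest code k = 11665.
Reconstructed level: -0.9 + 11665 × 1.8/16384 V = 0.38155517578 V.
e = 0.38157197 − (0.38155517578) = +16.8 µV.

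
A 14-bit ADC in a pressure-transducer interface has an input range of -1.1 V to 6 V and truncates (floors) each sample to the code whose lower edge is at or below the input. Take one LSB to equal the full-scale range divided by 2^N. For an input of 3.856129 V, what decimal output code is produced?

11436

Range = 6 − (-1.1) = 7.1 V. LSB = 7.1 V / 2^14 ≈ 433.3 µV.
code = ⌊(V_in − V_min)/LSB⌋ = ⌊(V_in − V_min) × 2^14 / range⌋
     = ⌊(3.856129 − (-1.1)) × 16384 / 7.1⌋ = ⌊4.956129 × 16384/7.1⌋
     = ⌊11436.791⌋ = 11436.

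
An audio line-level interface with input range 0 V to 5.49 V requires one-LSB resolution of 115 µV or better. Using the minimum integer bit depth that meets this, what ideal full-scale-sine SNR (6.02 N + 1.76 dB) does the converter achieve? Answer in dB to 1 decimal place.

98.1 dB

Full-scale range = 5.49 V.
Need 2^N ≥ 5.49 V / 115 µV = 47740 → N_min = 16.
6.02(16) + 1.76 = 98.08 dB.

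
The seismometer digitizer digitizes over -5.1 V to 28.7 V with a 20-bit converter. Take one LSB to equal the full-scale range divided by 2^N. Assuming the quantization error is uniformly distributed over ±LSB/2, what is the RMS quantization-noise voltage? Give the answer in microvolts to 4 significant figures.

9.305 µV

Span: 28.7 V − (-5.1 V) = 33.8 V.
One LSB is 33.8 V / 1048576 = 32.2342 µV.
For a uniform distribution on [−LSB/2, +LSB/2], V_rms = LSB/√12 = 32.2342 µV/3.4641 = 9.305 µV.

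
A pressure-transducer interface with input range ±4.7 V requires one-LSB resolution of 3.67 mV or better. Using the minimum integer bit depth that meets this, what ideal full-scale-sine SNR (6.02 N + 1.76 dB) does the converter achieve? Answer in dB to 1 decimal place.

74.0 dB

Span: 4.7 V − (-4.7 V) = 9.4 V.
9.4 V / 3.67 mV = 2561. Since 2^11 = 2048 and 2^12 = 4096, N = 12.
SNR = 6.02 × 12 + 1.76 = 74.00 dB.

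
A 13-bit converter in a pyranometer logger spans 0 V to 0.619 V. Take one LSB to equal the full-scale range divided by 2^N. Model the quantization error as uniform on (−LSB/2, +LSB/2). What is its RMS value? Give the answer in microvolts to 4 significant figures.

Span = 0.619 V.
LSB = 0.619 V ÷ 2^13 = 0.619/8192 V = 75.5615 µV.
RMS of a uniform error over width LSB is LSB/√12 = 21.81 µV.

21.81 µV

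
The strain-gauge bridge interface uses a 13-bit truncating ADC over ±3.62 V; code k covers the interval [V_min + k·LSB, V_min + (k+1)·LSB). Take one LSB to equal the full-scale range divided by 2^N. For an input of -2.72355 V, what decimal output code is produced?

1014

Range = 3.62 − (-3.62) = 7.24 V. LSB = 7.24 V / 2^13 ≈ 0.8838 mV.
V_in − V_min = -2.72355 − (-3.62) = 0.89645 V.
Divide by LSB: 0.89645 × 8192/7.24 = 1014.3257.
Truncating gives code 1014.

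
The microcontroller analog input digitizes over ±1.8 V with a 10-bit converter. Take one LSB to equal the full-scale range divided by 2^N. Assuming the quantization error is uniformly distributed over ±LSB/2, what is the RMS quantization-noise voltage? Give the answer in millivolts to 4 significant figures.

1.015 mV

The full-scale span is 1.8 − (-1.8) = 3.6 V.
One LSB is 3.6 V / 1024 = 3.51563 mV.
For a uniform distribution on [−LSB/2, +LSB/2], V_rms = LSB/√12 = 3.51563 mV/3.4641 = 1.015 mV.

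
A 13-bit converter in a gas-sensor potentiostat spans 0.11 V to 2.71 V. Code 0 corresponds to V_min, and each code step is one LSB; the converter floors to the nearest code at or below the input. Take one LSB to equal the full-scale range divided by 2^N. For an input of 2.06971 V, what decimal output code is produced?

Full-scale range = 2.71 V − (0.11 V) = 2.6 V. LSB = 2.6 V / 2^13 ≈ 317.4 µV.
V_in − V_min = 2.06971 − (0.11) = 1.95971 V.
Divide by LSB: 1.95971 × 8192/2.6 = 6174.5940.
Truncating gives code 6174.

6174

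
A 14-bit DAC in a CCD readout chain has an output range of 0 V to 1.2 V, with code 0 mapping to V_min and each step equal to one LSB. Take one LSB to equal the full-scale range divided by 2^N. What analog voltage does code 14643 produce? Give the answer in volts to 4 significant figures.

Full-scale range = 1.2 V. LSB = 1.2 V / 2^14.
V_out = 0 + 14643 × (1.2/16384) V
      = 0 V + 1.07249 V = 1.07249 V.

1.072 V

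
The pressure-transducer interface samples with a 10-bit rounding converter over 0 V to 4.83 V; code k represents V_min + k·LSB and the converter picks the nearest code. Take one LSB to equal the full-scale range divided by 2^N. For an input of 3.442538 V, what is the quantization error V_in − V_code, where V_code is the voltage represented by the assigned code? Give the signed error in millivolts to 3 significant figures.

Full-scale range = 4.83 V. LSB = 4.83 V / 2^10 ≈ 4.717 mV.
(V_in − V_min)/LSB = (3.442538 − (0)) × 1024/4.83 = 729.8466 → nearest code k = 730.
Reconstructed level: 0 + 730 × 4.83/1024 V = 3.443261719 V.
e = 3.442538 − (3.443261719) = −0.724 mV.

−0.724 mV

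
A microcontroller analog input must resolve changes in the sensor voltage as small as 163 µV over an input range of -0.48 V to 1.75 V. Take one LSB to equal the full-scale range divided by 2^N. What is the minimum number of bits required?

14 bits

Range = 1.75 − (-0.48) = 2.23 V.
2.23 V / 163 µV = 13680. Since 2^13 = 8192 and 2^14 = 16384, N = 14.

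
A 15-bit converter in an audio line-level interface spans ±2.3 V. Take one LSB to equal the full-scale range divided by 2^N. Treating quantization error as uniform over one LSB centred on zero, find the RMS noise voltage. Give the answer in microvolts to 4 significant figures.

40.52 µV

Span: 2.3 V − (-2.3 V) = 4.6 V.
One LSB is 4.6 V / 32768 = 140.381 µV.
σ_q = LSB/√12 = 140.381 µV/3.4641 = 40.52 µV.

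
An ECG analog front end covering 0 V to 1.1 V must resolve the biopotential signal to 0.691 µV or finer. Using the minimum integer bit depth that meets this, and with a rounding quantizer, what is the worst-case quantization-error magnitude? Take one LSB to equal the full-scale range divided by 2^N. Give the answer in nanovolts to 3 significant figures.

262 nV

Full-scale range = 1.1 V.
Required number of levels: 1.1/0.691 µV = 1.5919e6; smallest N with 2^N ≥ that is 21.
LSB = 1.1 V ÷ 2^21 = 1.1/2097152 V = 0.52452 µV.
Max error for round-to-nearest is LSB/2 = 262 nV.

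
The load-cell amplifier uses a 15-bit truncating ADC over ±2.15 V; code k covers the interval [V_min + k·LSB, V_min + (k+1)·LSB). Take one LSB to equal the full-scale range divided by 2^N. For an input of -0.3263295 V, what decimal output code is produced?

13897

Full-scale range = 2.15 V − (-2.15 V) = 4.3 V. LSB = 4.3 V / 2^15 ≈ 131.2 µV.
(V_in − V_min) × 2^15/range = (-0.3263295 − (-2.15)) × 32768/4.3 = 13897.217.
Floor → code = 13897.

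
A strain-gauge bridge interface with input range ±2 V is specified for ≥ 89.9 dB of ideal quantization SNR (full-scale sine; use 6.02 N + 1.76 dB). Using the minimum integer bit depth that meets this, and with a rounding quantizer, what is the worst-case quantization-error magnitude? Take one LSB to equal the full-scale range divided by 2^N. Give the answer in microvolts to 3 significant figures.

61.0 µV

Range = 2 − (-2) = 4 V.
Required N = ⌈(89.9 − 1.76)/6.02⌉ = ⌈14.641⌉ = 15.
Step size = 4/32768 V = 122.07 µV.
|e|_max = LSB/2 = 61.0 µV.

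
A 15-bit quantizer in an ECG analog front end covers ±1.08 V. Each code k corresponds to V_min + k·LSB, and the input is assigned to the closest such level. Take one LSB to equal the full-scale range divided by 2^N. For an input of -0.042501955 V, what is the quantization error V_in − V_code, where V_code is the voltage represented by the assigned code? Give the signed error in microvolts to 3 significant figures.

The full-scale span is 1.08 − (-1.08) = 2.16 V. LSB = 2.16 V / 2^15 ≈ 65.92 µV.
Position in LSBs: (-0.042501955 − (-1.08)) × 32768/2.16 = 15739.2296; rounding gives k = 15739.
V_code = -1.08 + (15739/32768) × 2.16 = -0.042517089844 V.
Error = V_in − V_code = -0.042501955 − (-0.042517089844) = +15.1 µV.

+15.1 µV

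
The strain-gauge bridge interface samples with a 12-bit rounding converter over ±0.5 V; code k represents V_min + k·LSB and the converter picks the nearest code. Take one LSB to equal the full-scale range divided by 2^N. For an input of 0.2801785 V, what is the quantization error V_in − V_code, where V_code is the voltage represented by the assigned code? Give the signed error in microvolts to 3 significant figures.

−94.9 µV

Span: 0.5 V − (-0.5 V) = 1 V. LSB = 1 V / 2^12 ≈ 244.1 µV.
Position in LSBs: (0.2801785 − (-0.5)) × 4096/1 = 3195.6111; rounding gives k = 3196.
Reconstructed level: -0.5 + 3196 × 1/4096 V = 0.2802734375 V.
V_in − V_code = 0.2801785 − (0.2802734375) = −94.9 µV.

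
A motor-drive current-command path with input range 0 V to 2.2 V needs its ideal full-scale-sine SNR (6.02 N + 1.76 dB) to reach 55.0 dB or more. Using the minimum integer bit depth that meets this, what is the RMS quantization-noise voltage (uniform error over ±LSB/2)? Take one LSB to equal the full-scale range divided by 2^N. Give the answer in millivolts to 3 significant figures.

1.24 mV

Range is 2.2 V.
Solving 6.02 N ≥ 55.0 − 1.76: N ≥ 8.844. Round up → N = 9.
LSB = 2.2 V ÷ 2^9 = 2.2/512 V = 4.2969 mV.
σ_q = LSB/√12 = 4.2969 mV/3.4641 = 1.24 mV.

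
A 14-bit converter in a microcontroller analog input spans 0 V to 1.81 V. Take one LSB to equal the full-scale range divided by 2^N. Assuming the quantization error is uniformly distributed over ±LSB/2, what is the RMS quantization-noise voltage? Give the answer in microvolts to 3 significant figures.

31.9 µV

V_FS = 1.81 V.
LSB = 1.81 V / 2^14 = 110.47 µV.
For a uniform distribution on [−LSB/2, +LSB/2], V_rms = LSB/√12 = 110.47 µV/3.4641 = 31.9 µV.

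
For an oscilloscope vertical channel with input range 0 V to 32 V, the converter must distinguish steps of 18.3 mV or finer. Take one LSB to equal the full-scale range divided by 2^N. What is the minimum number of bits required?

V_FS = 32 V.
32 V / 18.3 mV = 1749. Since 2^10 = 1024 and 2^11 = 2048, N = 11.

11 bits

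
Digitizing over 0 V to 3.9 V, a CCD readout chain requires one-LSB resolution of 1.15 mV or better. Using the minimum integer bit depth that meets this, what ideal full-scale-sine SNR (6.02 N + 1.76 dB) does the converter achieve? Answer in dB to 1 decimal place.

74.0 dB

Range is 3.9 V.
Need 2^N ≥ 3.9 V / 1.15 mV = 3391 → N_min = 12.
Ideal SNR at N = 12: 6.02·12 + 1.76 = 74.0 dB.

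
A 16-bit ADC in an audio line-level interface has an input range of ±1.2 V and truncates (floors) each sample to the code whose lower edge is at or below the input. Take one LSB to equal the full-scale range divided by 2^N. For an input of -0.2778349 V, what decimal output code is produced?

Range = 1.2 − (-1.2) = 2.4 V. LSB = 2.4 V / 2^16 ≈ 36.62 µV.
(V_in − V_min) × 2^16/range = (-0.2778349 − (-1.2)) × 65536/2.4 = 25181.255.
Floor → code = 25181.

25181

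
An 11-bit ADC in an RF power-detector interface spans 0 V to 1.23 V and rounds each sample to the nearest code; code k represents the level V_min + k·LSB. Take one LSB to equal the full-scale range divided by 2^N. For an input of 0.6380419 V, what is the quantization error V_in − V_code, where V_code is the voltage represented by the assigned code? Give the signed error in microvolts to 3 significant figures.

+220 µV

V_FS = 1.23 V. LSB = 1.23 V / 2^11 ≈ 0.6006 mV.
Position in LSBs: (0.6380419 − (0)) × 2048/1.23 = 1062.3657; rounding gives k = 1062.
V_code = 0 + (1062/2048) × 1.23 = 0.6378222656 V.
Error = V_in − V_code = 0.6380419 − (0.6378222656) = +220 µV.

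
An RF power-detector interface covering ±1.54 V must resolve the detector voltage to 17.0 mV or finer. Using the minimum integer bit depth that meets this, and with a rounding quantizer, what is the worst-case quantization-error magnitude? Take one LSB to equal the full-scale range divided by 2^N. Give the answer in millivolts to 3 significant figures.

Full-scale range = 1.54 V − (-1.54 V) = 3.08 V.
3.08 V / 17.0 mV = 181.2. Since 2^7 = 128 and 2^8 = 256, N = 8.
One LSB is 3.08 V / 256 = 12.031 mV.
|e|_max = LSB/2 = 6.02 mV.

6.02 mV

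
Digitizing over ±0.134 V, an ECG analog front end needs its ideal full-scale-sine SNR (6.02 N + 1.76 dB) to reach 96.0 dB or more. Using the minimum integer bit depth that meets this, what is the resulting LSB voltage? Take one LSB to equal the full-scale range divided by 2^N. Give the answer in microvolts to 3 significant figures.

4.09 µV

The full-scale span is 0.134 − (-0.134) = 0.268 V.
6.02 N + 1.76 ≥ 96.0 gives N ≥ 15.654, so the minimum integer is 16.
LSB = 0.268 V ÷ 2^16 = 0.268/65536 V = 4.09 µV.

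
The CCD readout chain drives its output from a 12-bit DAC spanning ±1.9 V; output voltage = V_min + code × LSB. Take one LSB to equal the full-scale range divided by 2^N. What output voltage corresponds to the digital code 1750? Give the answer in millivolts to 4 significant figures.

Range = 1.9 − (-1.9) = 3.8 V. LSB = 3.8 V / 2^12.
V_out = V_min + code × LSB = -1.9 V + 1750 × 3.8 V / 4096
      = -1.9 + 1.62354 = -0.276465 V.

-276.5 mV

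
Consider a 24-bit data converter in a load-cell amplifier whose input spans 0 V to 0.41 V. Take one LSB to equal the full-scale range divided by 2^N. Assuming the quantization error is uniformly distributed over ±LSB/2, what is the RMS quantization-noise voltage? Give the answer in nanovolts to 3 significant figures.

V_FS = 0.41 V.
One LSB is 0.41 V / 16777216 = 24.438 nV.
RMS of a uniform error over width LSB is LSB/√12 = 7.05 nV.

7.05 nV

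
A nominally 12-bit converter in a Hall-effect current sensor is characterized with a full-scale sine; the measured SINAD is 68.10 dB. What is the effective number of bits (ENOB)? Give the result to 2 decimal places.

Inverting SNR = 6.02 N + 1.76: N_eff = (68.10 − 1.76)/6.02 = 11.0199.

11.02 bits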